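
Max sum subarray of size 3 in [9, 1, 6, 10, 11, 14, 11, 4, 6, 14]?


[0:3]: 16
[1:4]: 17
[2:5]: 27
[3:6]: 35
[4:7]: 36
[5:8]: 29
[6:9]: 21
[7:10]: 24

Max: 36 at [4:7]


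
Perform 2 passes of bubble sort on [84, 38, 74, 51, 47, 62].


Initial: [84, 38, 74, 51, 47, 62]
Pass 1: [38, 74, 51, 47, 62, 84] (5 swaps)
Pass 2: [38, 51, 47, 62, 74, 84] (3 swaps)

After 2 passes: [38, 51, 47, 62, 74, 84]


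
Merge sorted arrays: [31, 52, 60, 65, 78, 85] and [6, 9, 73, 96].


Take 6 from B
Take 9 from B
Take 31 from A
Take 52 from A
Take 60 from A
Take 65 from A
Take 73 from B
Take 78 from A
Take 85 from A

Merged: [6, 9, 31, 52, 60, 65, 73, 78, 85, 96]


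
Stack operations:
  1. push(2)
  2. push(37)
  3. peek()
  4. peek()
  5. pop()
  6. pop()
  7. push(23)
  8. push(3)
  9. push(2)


push(2) -> [2]
push(37) -> [2, 37]
peek()->37
peek()->37
pop()->37, [2]
pop()->2, []
push(23) -> [23]
push(3) -> [23, 3]
push(2) -> [23, 3, 2]

Final stack: [23, 3, 2]


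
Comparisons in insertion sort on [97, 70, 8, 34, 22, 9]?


Algorithm: insertion sort
Input: [97, 70, 8, 34, 22, 9]
Sorted: [8, 9, 22, 34, 70, 97]

15


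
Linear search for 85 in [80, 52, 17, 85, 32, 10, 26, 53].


i=0: 80!=85
i=1: 52!=85
i=2: 17!=85
i=3: 85==85 found!

Found at 3, 4 comps


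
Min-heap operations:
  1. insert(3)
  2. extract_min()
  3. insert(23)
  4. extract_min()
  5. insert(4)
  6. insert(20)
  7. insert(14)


insert(3) -> [3]
extract_min()->3, []
insert(23) -> [23]
extract_min()->23, []
insert(4) -> [4]
insert(20) -> [4, 20]
insert(14) -> [4, 20, 14]

Final heap: [4, 20, 14]


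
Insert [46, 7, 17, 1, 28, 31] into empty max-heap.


Insert 46: [46]
Insert 7: [46, 7]
Insert 17: [46, 7, 17]
Insert 1: [46, 7, 17, 1]
Insert 28: [46, 28, 17, 1, 7]
Insert 31: [46, 28, 31, 1, 7, 17]

Final heap: [46, 28, 31, 1, 7, 17]


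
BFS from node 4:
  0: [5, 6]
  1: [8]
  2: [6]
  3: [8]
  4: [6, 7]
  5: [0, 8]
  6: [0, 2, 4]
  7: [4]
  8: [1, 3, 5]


Visit 4, enqueue [6, 7]
Visit 6, enqueue [0, 2]
Visit 7, enqueue []
Visit 0, enqueue [5]
Visit 2, enqueue []
Visit 5, enqueue [8]
Visit 8, enqueue [1, 3]
Visit 1, enqueue []
Visit 3, enqueue []

BFS order: [4, 6, 7, 0, 2, 5, 8, 1, 3]


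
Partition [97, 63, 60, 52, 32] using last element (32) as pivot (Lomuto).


Pivot: 32
Place pivot at 0: [32, 63, 60, 52, 97]

Partitioned: [32, 63, 60, 52, 97]


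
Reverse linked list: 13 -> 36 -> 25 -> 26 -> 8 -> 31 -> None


Step 1: curr=13, set curr.next=prev(None) | reversed so far: 13
Step 2: curr=36, set curr.next=prev(13) | reversed so far: 36 -> 13
Step 3: curr=25, set curr.next=prev(36) | reversed so far: 25 -> 36 -> 13
Step 4: curr=26, set curr.next=prev(25) | reversed so far: 26 -> 25 -> 36 -> 13
Step 5: curr=8, set curr.next=prev(26) | reversed so far: 8 -> 26 -> 25 -> 36 -> 13
Step 6: curr=31, set curr.next=prev(8) | reversed so far: 31 -> 8 -> 26 -> 25 -> 36 -> 13

31 -> 8 -> 26 -> 25 -> 36 -> 13 -> None


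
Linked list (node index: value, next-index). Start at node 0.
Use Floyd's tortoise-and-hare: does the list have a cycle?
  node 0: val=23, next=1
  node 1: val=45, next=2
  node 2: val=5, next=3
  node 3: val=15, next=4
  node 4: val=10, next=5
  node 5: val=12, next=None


Floyd's tortoise (slow, +1) and hare (fast, +2):
  init: slow=0, fast=0
  step 1: slow=1, fast=2
  step 2: slow=2, fast=4
  step 3: fast 4->5->None, no cycle

Cycle: no


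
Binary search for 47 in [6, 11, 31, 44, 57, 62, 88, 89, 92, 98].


Step 1: lo=0, hi=9, mid=4, val=57
Step 2: lo=0, hi=3, mid=1, val=11
Step 3: lo=2, hi=3, mid=2, val=31
Step 4: lo=3, hi=3, mid=3, val=44

Not found


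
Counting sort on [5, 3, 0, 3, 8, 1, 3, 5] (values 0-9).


Input: [5, 3, 0, 3, 8, 1, 3, 5]
Counts: [1, 1, 0, 3, 0, 2, 0, 0, 1, 0]

Sorted: [0, 1, 3, 3, 3, 5, 5, 8]


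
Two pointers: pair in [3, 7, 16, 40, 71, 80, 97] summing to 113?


lo=0(3)+hi=6(97)=100
lo=1(7)+hi=6(97)=104
lo=2(16)+hi=6(97)=113

Yes: 16+97=113


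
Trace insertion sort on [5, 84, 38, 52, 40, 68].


Initial: [5, 84, 38, 52, 40, 68]
Insert 84: [5, 84, 38, 52, 40, 68]
Insert 38: [5, 38, 84, 52, 40, 68]
Insert 52: [5, 38, 52, 84, 40, 68]
Insert 40: [5, 38, 40, 52, 84, 68]
Insert 68: [5, 38, 40, 52, 68, 84]

Sorted: [5, 38, 40, 52, 68, 84]


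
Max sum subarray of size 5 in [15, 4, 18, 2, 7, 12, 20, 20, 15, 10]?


[0:5]: 46
[1:6]: 43
[2:7]: 59
[3:8]: 61
[4:9]: 74
[5:10]: 77

Max: 77 at [5:10]


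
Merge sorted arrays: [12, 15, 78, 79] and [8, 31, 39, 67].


Take 8 from B
Take 12 from A
Take 15 from A
Take 31 from B
Take 39 from B
Take 67 from B

Merged: [8, 12, 15, 31, 39, 67, 78, 79]


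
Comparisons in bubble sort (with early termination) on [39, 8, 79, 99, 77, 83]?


Algorithm: bubble sort (with early termination)
Input: [39, 8, 79, 99, 77, 83]
Sorted: [8, 39, 77, 79, 83, 99]

12


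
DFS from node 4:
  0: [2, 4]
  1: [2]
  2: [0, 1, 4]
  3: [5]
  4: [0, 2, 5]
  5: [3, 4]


Visit 4, push [5, 2, 0]
Visit 0, push [2]
Visit 2, push [1]
Visit 1, push []
Visit 5, push [3]
Visit 3, push []

DFS order: [4, 0, 2, 1, 5, 3]


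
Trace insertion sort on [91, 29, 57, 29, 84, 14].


Initial: [91, 29, 57, 29, 84, 14]
Insert 29: [29, 91, 57, 29, 84, 14]
Insert 57: [29, 57, 91, 29, 84, 14]
Insert 29: [29, 29, 57, 91, 84, 14]
Insert 84: [29, 29, 57, 84, 91, 14]
Insert 14: [14, 29, 29, 57, 84, 91]

Sorted: [14, 29, 29, 57, 84, 91]


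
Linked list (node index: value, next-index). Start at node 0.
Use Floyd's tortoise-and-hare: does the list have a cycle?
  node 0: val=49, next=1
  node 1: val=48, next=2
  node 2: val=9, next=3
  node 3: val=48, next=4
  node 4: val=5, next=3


Floyd's tortoise (slow, +1) and hare (fast, +2):
  init: slow=0, fast=0
  step 1: slow=1, fast=2
  step 2: slow=2, fast=4
  step 3: slow=3, fast=4
  step 4: slow=4, fast=4
  slow == fast at node 4: cycle detected

Cycle: yes


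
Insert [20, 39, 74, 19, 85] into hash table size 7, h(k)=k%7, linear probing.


Insert 20: h=6 -> slot 6
Insert 39: h=4 -> slot 4
Insert 74: h=4, 1 probes -> slot 5
Insert 19: h=5, 2 probes -> slot 0
Insert 85: h=1 -> slot 1

Table: [19, 85, None, None, 39, 74, 20]


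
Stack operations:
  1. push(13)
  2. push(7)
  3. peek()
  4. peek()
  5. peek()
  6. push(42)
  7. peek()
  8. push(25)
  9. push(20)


push(13) -> [13]
push(7) -> [13, 7]
peek()->7
peek()->7
peek()->7
push(42) -> [13, 7, 42]
peek()->42
push(25) -> [13, 7, 42, 25]
push(20) -> [13, 7, 42, 25, 20]

Final stack: [13, 7, 42, 25, 20]


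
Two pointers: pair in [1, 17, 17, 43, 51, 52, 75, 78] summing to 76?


lo=0(1)+hi=7(78)=79
lo=0(1)+hi=6(75)=76

Yes: 1+75=76


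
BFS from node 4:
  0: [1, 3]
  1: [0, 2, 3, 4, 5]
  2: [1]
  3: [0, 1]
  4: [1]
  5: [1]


Visit 4, enqueue [1]
Visit 1, enqueue [0, 2, 3, 5]
Visit 0, enqueue []
Visit 2, enqueue []
Visit 3, enqueue []
Visit 5, enqueue []

BFS order: [4, 1, 0, 2, 3, 5]


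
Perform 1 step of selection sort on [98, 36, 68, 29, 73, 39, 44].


Initial: [98, 36, 68, 29, 73, 39, 44]
Step 1: min=29 at 3
  Swap: [29, 36, 68, 98, 73, 39, 44]

After 1 step: [29, 36, 68, 98, 73, 39, 44]


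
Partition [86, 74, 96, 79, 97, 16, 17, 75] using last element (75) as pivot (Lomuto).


Pivot: 75
  74 <= 75: swap -> [74, 86, 96, 79, 97, 16, 17, 75]
  16 <= 75: swap -> [74, 16, 96, 79, 97, 86, 17, 75]
  17 <= 75: swap -> [74, 16, 17, 79, 97, 86, 96, 75]
Place pivot at 3: [74, 16, 17, 75, 97, 86, 96, 79]

Partitioned: [74, 16, 17, 75, 97, 86, 96, 79]


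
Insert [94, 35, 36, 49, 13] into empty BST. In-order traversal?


Insert 94: root
Insert 35: L from 94
Insert 36: L from 94 -> R from 35
Insert 49: L from 94 -> R from 35 -> R from 36
Insert 13: L from 94 -> L from 35

In-order: [13, 35, 36, 49, 94]


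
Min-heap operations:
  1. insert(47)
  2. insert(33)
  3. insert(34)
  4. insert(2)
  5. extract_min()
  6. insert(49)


insert(47) -> [47]
insert(33) -> [33, 47]
insert(34) -> [33, 47, 34]
insert(2) -> [2, 33, 34, 47]
extract_min()->2, [33, 47, 34]
insert(49) -> [33, 47, 34, 49]

Final heap: [33, 47, 34, 49]


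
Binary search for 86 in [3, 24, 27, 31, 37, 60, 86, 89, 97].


Step 1: lo=0, hi=8, mid=4, val=37
Step 2: lo=5, hi=8, mid=6, val=86

Found at index 6


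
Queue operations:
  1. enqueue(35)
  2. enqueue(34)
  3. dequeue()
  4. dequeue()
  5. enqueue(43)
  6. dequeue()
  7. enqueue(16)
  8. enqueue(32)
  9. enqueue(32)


enqueue(35) -> [35]
enqueue(34) -> [35, 34]
dequeue()->35, [34]
dequeue()->34, []
enqueue(43) -> [43]
dequeue()->43, []
enqueue(16) -> [16]
enqueue(32) -> [16, 32]
enqueue(32) -> [16, 32, 32]

Final queue: [16, 32, 32]


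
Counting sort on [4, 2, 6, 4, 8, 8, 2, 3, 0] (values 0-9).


Input: [4, 2, 6, 4, 8, 8, 2, 3, 0]
Counts: [1, 0, 2, 1, 2, 0, 1, 0, 2, 0]

Sorted: [0, 2, 2, 3, 4, 4, 6, 8, 8]


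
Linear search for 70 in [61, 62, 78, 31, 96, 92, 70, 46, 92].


i=0: 61!=70
i=1: 62!=70
i=2: 78!=70
i=3: 31!=70
i=4: 96!=70
i=5: 92!=70
i=6: 70==70 found!

Found at 6, 7 comps


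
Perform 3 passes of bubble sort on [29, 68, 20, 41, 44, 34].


Initial: [29, 68, 20, 41, 44, 34]
Pass 1: [29, 20, 41, 44, 34, 68] (4 swaps)
Pass 2: [20, 29, 41, 34, 44, 68] (2 swaps)
Pass 3: [20, 29, 34, 41, 44, 68] (1 swaps)

After 3 passes: [20, 29, 34, 41, 44, 68]


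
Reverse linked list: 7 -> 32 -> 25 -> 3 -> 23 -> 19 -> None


Step 1: curr=7, set curr.next=prev(None) | reversed so far: 7
Step 2: curr=32, set curr.next=prev(7) | reversed so far: 32 -> 7
Step 3: curr=25, set curr.next=prev(32) | reversed so far: 25 -> 32 -> 7
Step 4: curr=3, set curr.next=prev(25) | reversed so far: 3 -> 25 -> 32 -> 7
Step 5: curr=23, set curr.next=prev(3) | reversed so far: 23 -> 3 -> 25 -> 32 -> 7
Step 6: curr=19, set curr.next=prev(23) | reversed so far: 19 -> 23 -> 3 -> 25 -> 32 -> 7

19 -> 23 -> 3 -> 25 -> 32 -> 7 -> None


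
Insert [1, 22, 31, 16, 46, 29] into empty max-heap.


Insert 1: [1]
Insert 22: [22, 1]
Insert 31: [31, 1, 22]
Insert 16: [31, 16, 22, 1]
Insert 46: [46, 31, 22, 1, 16]
Insert 29: [46, 31, 29, 1, 16, 22]

Final heap: [46, 31, 29, 1, 16, 22]


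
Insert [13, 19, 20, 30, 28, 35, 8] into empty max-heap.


Insert 13: [13]
Insert 19: [19, 13]
Insert 20: [20, 13, 19]
Insert 30: [30, 20, 19, 13]
Insert 28: [30, 28, 19, 13, 20]
Insert 35: [35, 28, 30, 13, 20, 19]
Insert 8: [35, 28, 30, 13, 20, 19, 8]

Final heap: [35, 28, 30, 13, 20, 19, 8]


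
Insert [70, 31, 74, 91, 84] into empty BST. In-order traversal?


Insert 70: root
Insert 31: L from 70
Insert 74: R from 70
Insert 91: R from 70 -> R from 74
Insert 84: R from 70 -> R from 74 -> L from 91

In-order: [31, 70, 74, 84, 91]


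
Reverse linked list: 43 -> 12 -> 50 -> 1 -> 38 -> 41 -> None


Step 1: curr=43, set curr.next=prev(None) | reversed so far: 43
Step 2: curr=12, set curr.next=prev(43) | reversed so far: 12 -> 43
Step 3: curr=50, set curr.next=prev(12) | reversed so far: 50 -> 12 -> 43
Step 4: curr=1, set curr.next=prev(50) | reversed so far: 1 -> 50 -> 12 -> 43
Step 5: curr=38, set curr.next=prev(1) | reversed so far: 38 -> 1 -> 50 -> 12 -> 43
Step 6: curr=41, set curr.next=prev(38) | reversed so far: 41 -> 38 -> 1 -> 50 -> 12 -> 43

41 -> 38 -> 1 -> 50 -> 12 -> 43 -> None


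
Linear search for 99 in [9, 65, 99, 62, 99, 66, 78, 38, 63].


i=0: 9!=99
i=1: 65!=99
i=2: 99==99 found!

Found at 2, 3 comps


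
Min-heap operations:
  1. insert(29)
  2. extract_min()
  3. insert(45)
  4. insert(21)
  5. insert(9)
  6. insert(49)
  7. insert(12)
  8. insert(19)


insert(29) -> [29]
extract_min()->29, []
insert(45) -> [45]
insert(21) -> [21, 45]
insert(9) -> [9, 45, 21]
insert(49) -> [9, 45, 21, 49]
insert(12) -> [9, 12, 21, 49, 45]
insert(19) -> [9, 12, 19, 49, 45, 21]

Final heap: [9, 12, 19, 49, 45, 21]


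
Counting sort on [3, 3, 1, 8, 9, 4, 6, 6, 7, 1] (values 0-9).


Input: [3, 3, 1, 8, 9, 4, 6, 6, 7, 1]
Counts: [0, 2, 0, 2, 1, 0, 2, 1, 1, 1]

Sorted: [1, 1, 3, 3, 4, 6, 6, 7, 8, 9]


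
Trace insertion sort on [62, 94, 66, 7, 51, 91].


Initial: [62, 94, 66, 7, 51, 91]
Insert 94: [62, 94, 66, 7, 51, 91]
Insert 66: [62, 66, 94, 7, 51, 91]
Insert 7: [7, 62, 66, 94, 51, 91]
Insert 51: [7, 51, 62, 66, 94, 91]
Insert 91: [7, 51, 62, 66, 91, 94]

Sorted: [7, 51, 62, 66, 91, 94]


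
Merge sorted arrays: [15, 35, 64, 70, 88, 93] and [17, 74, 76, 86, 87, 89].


Take 15 from A
Take 17 from B
Take 35 from A
Take 64 from A
Take 70 from A
Take 74 from B
Take 76 from B
Take 86 from B
Take 87 from B
Take 88 from A
Take 89 from B

Merged: [15, 17, 35, 64, 70, 74, 76, 86, 87, 88, 89, 93]


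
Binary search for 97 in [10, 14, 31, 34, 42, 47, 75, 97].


Step 1: lo=0, hi=7, mid=3, val=34
Step 2: lo=4, hi=7, mid=5, val=47
Step 3: lo=6, hi=7, mid=6, val=75
Step 4: lo=7, hi=7, mid=7, val=97

Found at index 7


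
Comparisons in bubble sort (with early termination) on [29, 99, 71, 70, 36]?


Algorithm: bubble sort (with early termination)
Input: [29, 99, 71, 70, 36]
Sorted: [29, 36, 70, 71, 99]

10


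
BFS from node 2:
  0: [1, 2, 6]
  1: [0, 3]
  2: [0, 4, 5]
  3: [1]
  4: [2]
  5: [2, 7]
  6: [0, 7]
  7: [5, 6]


Visit 2, enqueue [0, 4, 5]
Visit 0, enqueue [1, 6]
Visit 4, enqueue []
Visit 5, enqueue [7]
Visit 1, enqueue [3]
Visit 6, enqueue []
Visit 7, enqueue []
Visit 3, enqueue []

BFS order: [2, 0, 4, 5, 1, 6, 7, 3]


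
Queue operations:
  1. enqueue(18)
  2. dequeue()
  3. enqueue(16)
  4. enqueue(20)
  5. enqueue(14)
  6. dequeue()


enqueue(18) -> [18]
dequeue()->18, []
enqueue(16) -> [16]
enqueue(20) -> [16, 20]
enqueue(14) -> [16, 20, 14]
dequeue()->16, [20, 14]

Final queue: [20, 14]


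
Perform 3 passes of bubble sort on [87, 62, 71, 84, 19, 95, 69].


Initial: [87, 62, 71, 84, 19, 95, 69]
Pass 1: [62, 71, 84, 19, 87, 69, 95] (5 swaps)
Pass 2: [62, 71, 19, 84, 69, 87, 95] (2 swaps)
Pass 3: [62, 19, 71, 69, 84, 87, 95] (2 swaps)

After 3 passes: [62, 19, 71, 69, 84, 87, 95]


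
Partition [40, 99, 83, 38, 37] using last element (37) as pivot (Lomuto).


Pivot: 37
Place pivot at 0: [37, 99, 83, 38, 40]

Partitioned: [37, 99, 83, 38, 40]


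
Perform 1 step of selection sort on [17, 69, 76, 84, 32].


Initial: [17, 69, 76, 84, 32]
Step 1: min=17 at 0
  Swap: [17, 69, 76, 84, 32]

After 1 step: [17, 69, 76, 84, 32]


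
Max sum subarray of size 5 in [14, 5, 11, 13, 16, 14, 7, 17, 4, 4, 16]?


[0:5]: 59
[1:6]: 59
[2:7]: 61
[3:8]: 67
[4:9]: 58
[5:10]: 46
[6:11]: 48

Max: 67 at [3:8]


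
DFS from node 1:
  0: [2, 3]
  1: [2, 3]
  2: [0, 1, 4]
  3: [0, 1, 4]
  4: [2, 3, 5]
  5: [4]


Visit 1, push [3, 2]
Visit 2, push [4, 0]
Visit 0, push [3]
Visit 3, push [4]
Visit 4, push [5]
Visit 5, push []

DFS order: [1, 2, 0, 3, 4, 5]


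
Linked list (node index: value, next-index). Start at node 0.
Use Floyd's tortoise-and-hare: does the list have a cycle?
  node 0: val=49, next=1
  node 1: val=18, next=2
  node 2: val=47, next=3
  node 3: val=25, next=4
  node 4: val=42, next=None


Floyd's tortoise (slow, +1) and hare (fast, +2):
  init: slow=0, fast=0
  step 1: slow=1, fast=2
  step 2: slow=2, fast=4
  step 3: fast -> None, no cycle

Cycle: no


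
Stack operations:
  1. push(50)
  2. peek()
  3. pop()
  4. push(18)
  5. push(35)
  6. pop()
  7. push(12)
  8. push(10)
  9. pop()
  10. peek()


push(50) -> [50]
peek()->50
pop()->50, []
push(18) -> [18]
push(35) -> [18, 35]
pop()->35, [18]
push(12) -> [18, 12]
push(10) -> [18, 12, 10]
pop()->10, [18, 12]
peek()->12

Final stack: [18, 12]


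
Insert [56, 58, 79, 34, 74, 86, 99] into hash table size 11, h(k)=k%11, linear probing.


Insert 56: h=1 -> slot 1
Insert 58: h=3 -> slot 3
Insert 79: h=2 -> slot 2
Insert 34: h=1, 3 probes -> slot 4
Insert 74: h=8 -> slot 8
Insert 86: h=9 -> slot 9
Insert 99: h=0 -> slot 0

Table: [99, 56, 79, 58, 34, None, None, None, 74, 86, None]


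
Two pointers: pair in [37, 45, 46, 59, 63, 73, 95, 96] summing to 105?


lo=0(37)+hi=7(96)=133
lo=0(37)+hi=6(95)=132
lo=0(37)+hi=5(73)=110
lo=0(37)+hi=4(63)=100
lo=1(45)+hi=4(63)=108
lo=1(45)+hi=3(59)=104
lo=2(46)+hi=3(59)=105

Yes: 46+59=105


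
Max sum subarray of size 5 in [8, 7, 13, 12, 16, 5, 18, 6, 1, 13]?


[0:5]: 56
[1:6]: 53
[2:7]: 64
[3:8]: 57
[4:9]: 46
[5:10]: 43

Max: 64 at [2:7]


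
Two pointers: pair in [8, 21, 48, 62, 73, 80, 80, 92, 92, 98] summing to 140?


lo=0(8)+hi=9(98)=106
lo=1(21)+hi=9(98)=119
lo=2(48)+hi=9(98)=146
lo=2(48)+hi=8(92)=140

Yes: 48+92=140


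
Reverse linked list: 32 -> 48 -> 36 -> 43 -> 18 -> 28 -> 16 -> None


Step 1: curr=32, set curr.next=prev(None) | reversed so far: 32
Step 2: curr=48, set curr.next=prev(32) | reversed so far: 48 -> 32
Step 3: curr=36, set curr.next=prev(48) | reversed so far: 36 -> 48 -> 32
Step 4: curr=43, set curr.next=prev(36) | reversed so far: 43 -> 36 -> 48 -> 32
Step 5: curr=18, set curr.next=prev(43) | reversed so far: 18 -> 43 -> 36 -> 48 -> 32
Step 6: curr=28, set curr.next=prev(18) | reversed so far: 28 -> 18 -> 43 -> 36 -> 48 -> 32
Step 7: curr=16, set curr.next=prev(28) | reversed so far: 16 -> 28 -> 18 -> 43 -> 36 -> 48 -> 32

16 -> 28 -> 18 -> 43 -> 36 -> 48 -> 32 -> None


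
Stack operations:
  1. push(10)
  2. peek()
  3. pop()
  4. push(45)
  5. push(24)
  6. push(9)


push(10) -> [10]
peek()->10
pop()->10, []
push(45) -> [45]
push(24) -> [45, 24]
push(9) -> [45, 24, 9]

Final stack: [45, 24, 9]


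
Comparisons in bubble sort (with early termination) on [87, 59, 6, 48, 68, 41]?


Algorithm: bubble sort (with early termination)
Input: [87, 59, 6, 48, 68, 41]
Sorted: [6, 41, 48, 59, 68, 87]

15


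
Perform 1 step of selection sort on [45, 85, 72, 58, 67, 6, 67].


Initial: [45, 85, 72, 58, 67, 6, 67]
Step 1: min=6 at 5
  Swap: [6, 85, 72, 58, 67, 45, 67]

After 1 step: [6, 85, 72, 58, 67, 45, 67]


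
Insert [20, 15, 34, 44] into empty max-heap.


Insert 20: [20]
Insert 15: [20, 15]
Insert 34: [34, 15, 20]
Insert 44: [44, 34, 20, 15]

Final heap: [44, 34, 20, 15]


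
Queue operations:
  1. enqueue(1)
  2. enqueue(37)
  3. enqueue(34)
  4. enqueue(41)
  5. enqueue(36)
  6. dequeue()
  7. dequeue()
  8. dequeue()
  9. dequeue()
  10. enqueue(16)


enqueue(1) -> [1]
enqueue(37) -> [1, 37]
enqueue(34) -> [1, 37, 34]
enqueue(41) -> [1, 37, 34, 41]
enqueue(36) -> [1, 37, 34, 41, 36]
dequeue()->1, [37, 34, 41, 36]
dequeue()->37, [34, 41, 36]
dequeue()->34, [41, 36]
dequeue()->41, [36]
enqueue(16) -> [36, 16]

Final queue: [36, 16]


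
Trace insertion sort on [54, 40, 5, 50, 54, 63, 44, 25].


Initial: [54, 40, 5, 50, 54, 63, 44, 25]
Insert 40: [40, 54, 5, 50, 54, 63, 44, 25]
Insert 5: [5, 40, 54, 50, 54, 63, 44, 25]
Insert 50: [5, 40, 50, 54, 54, 63, 44, 25]
Insert 54: [5, 40, 50, 54, 54, 63, 44, 25]
Insert 63: [5, 40, 50, 54, 54, 63, 44, 25]
Insert 44: [5, 40, 44, 50, 54, 54, 63, 25]
Insert 25: [5, 25, 40, 44, 50, 54, 54, 63]

Sorted: [5, 25, 40, 44, 50, 54, 54, 63]


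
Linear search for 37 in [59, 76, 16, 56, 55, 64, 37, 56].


i=0: 59!=37
i=1: 76!=37
i=2: 16!=37
i=3: 56!=37
i=4: 55!=37
i=5: 64!=37
i=6: 37==37 found!

Found at 6, 7 comps


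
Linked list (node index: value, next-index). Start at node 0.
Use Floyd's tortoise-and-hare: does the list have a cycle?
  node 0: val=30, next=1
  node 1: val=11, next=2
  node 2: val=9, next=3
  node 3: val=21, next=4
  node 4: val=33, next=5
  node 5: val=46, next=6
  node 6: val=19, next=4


Floyd's tortoise (slow, +1) and hare (fast, +2):
  init: slow=0, fast=0
  step 1: slow=1, fast=2
  step 2: slow=2, fast=4
  step 3: slow=3, fast=6
  step 4: slow=4, fast=5
  step 5: slow=5, fast=4
  step 6: slow=6, fast=6
  slow == fast at node 6: cycle detected

Cycle: yes


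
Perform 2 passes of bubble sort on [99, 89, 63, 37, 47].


Initial: [99, 89, 63, 37, 47]
Pass 1: [89, 63, 37, 47, 99] (4 swaps)
Pass 2: [63, 37, 47, 89, 99] (3 swaps)

After 2 passes: [63, 37, 47, 89, 99]


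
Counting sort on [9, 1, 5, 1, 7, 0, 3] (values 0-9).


Input: [9, 1, 5, 1, 7, 0, 3]
Counts: [1, 2, 0, 1, 0, 1, 0, 1, 0, 1]

Sorted: [0, 1, 1, 3, 5, 7, 9]


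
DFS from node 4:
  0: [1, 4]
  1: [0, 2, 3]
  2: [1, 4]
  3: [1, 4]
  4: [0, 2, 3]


Visit 4, push [3, 2, 0]
Visit 0, push [1]
Visit 1, push [3, 2]
Visit 2, push []
Visit 3, push []

DFS order: [4, 0, 1, 2, 3]


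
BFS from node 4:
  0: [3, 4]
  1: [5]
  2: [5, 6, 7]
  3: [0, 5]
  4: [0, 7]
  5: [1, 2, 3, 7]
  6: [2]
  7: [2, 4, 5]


Visit 4, enqueue [0, 7]
Visit 0, enqueue [3]
Visit 7, enqueue [2, 5]
Visit 3, enqueue []
Visit 2, enqueue [6]
Visit 5, enqueue [1]
Visit 6, enqueue []
Visit 1, enqueue []

BFS order: [4, 0, 7, 3, 2, 5, 6, 1]


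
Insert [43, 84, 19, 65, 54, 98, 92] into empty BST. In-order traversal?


Insert 43: root
Insert 84: R from 43
Insert 19: L from 43
Insert 65: R from 43 -> L from 84
Insert 54: R from 43 -> L from 84 -> L from 65
Insert 98: R from 43 -> R from 84
Insert 92: R from 43 -> R from 84 -> L from 98

In-order: [19, 43, 54, 65, 84, 92, 98]


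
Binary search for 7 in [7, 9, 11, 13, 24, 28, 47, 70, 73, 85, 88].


Step 1: lo=0, hi=10, mid=5, val=28
Step 2: lo=0, hi=4, mid=2, val=11
Step 3: lo=0, hi=1, mid=0, val=7

Found at index 0


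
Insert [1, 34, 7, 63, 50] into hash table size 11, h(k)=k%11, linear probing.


Insert 1: h=1 -> slot 1
Insert 34: h=1, 1 probes -> slot 2
Insert 7: h=7 -> slot 7
Insert 63: h=8 -> slot 8
Insert 50: h=6 -> slot 6

Table: [None, 1, 34, None, None, None, 50, 7, 63, None, None]


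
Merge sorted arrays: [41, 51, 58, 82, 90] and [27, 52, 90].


Take 27 from B
Take 41 from A
Take 51 from A
Take 52 from B
Take 58 from A
Take 82 from A
Take 90 from A

Merged: [27, 41, 51, 52, 58, 82, 90, 90]


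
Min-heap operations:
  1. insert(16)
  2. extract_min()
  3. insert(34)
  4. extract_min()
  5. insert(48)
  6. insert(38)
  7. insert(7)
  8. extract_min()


insert(16) -> [16]
extract_min()->16, []
insert(34) -> [34]
extract_min()->34, []
insert(48) -> [48]
insert(38) -> [38, 48]
insert(7) -> [7, 48, 38]
extract_min()->7, [38, 48]

Final heap: [38, 48]


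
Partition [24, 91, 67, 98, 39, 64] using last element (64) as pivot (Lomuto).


Pivot: 64
  24 <= 64: advance i (no swap)
  39 <= 64: swap -> [24, 39, 67, 98, 91, 64]
Place pivot at 2: [24, 39, 64, 98, 91, 67]

Partitioned: [24, 39, 64, 98, 91, 67]


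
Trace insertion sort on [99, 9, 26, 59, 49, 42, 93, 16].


Initial: [99, 9, 26, 59, 49, 42, 93, 16]
Insert 9: [9, 99, 26, 59, 49, 42, 93, 16]
Insert 26: [9, 26, 99, 59, 49, 42, 93, 16]
Insert 59: [9, 26, 59, 99, 49, 42, 93, 16]
Insert 49: [9, 26, 49, 59, 99, 42, 93, 16]
Insert 42: [9, 26, 42, 49, 59, 99, 93, 16]
Insert 93: [9, 26, 42, 49, 59, 93, 99, 16]
Insert 16: [9, 16, 26, 42, 49, 59, 93, 99]

Sorted: [9, 16, 26, 42, 49, 59, 93, 99]


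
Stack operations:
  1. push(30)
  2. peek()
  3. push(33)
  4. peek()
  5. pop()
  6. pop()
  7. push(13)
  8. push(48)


push(30) -> [30]
peek()->30
push(33) -> [30, 33]
peek()->33
pop()->33, [30]
pop()->30, []
push(13) -> [13]
push(48) -> [13, 48]

Final stack: [13, 48]


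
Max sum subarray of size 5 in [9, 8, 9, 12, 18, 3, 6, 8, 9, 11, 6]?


[0:5]: 56
[1:6]: 50
[2:7]: 48
[3:8]: 47
[4:9]: 44
[5:10]: 37
[6:11]: 40

Max: 56 at [0:5]


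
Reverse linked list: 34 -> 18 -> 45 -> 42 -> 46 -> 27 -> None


Step 1: curr=34, set curr.next=prev(None) | reversed so far: 34
Step 2: curr=18, set curr.next=prev(34) | reversed so far: 18 -> 34
Step 3: curr=45, set curr.next=prev(18) | reversed so far: 45 -> 18 -> 34
Step 4: curr=42, set curr.next=prev(45) | reversed so far: 42 -> 45 -> 18 -> 34
Step 5: curr=46, set curr.next=prev(42) | reversed so far: 46 -> 42 -> 45 -> 18 -> 34
Step 6: curr=27, set curr.next=prev(46) | reversed so far: 27 -> 46 -> 42 -> 45 -> 18 -> 34

27 -> 46 -> 42 -> 45 -> 18 -> 34 -> None


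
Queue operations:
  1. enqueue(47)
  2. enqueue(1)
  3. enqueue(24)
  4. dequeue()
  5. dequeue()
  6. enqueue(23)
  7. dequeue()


enqueue(47) -> [47]
enqueue(1) -> [47, 1]
enqueue(24) -> [47, 1, 24]
dequeue()->47, [1, 24]
dequeue()->1, [24]
enqueue(23) -> [24, 23]
dequeue()->24, [23]

Final queue: [23]


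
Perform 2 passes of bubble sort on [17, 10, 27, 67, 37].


Initial: [17, 10, 27, 67, 37]
Pass 1: [10, 17, 27, 37, 67] (2 swaps)
Pass 2: [10, 17, 27, 37, 67] (0 swaps)

After 2 passes: [10, 17, 27, 37, 67]


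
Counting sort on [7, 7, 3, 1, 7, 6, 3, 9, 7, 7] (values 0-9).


Input: [7, 7, 3, 1, 7, 6, 3, 9, 7, 7]
Counts: [0, 1, 0, 2, 0, 0, 1, 5, 0, 1]

Sorted: [1, 3, 3, 6, 7, 7, 7, 7, 7, 9]


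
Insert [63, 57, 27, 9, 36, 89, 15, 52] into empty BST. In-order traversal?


Insert 63: root
Insert 57: L from 63
Insert 27: L from 63 -> L from 57
Insert 9: L from 63 -> L from 57 -> L from 27
Insert 36: L from 63 -> L from 57 -> R from 27
Insert 89: R from 63
Insert 15: L from 63 -> L from 57 -> L from 27 -> R from 9
Insert 52: L from 63 -> L from 57 -> R from 27 -> R from 36

In-order: [9, 15, 27, 36, 52, 57, 63, 89]


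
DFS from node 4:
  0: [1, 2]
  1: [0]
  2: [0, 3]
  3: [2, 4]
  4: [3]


Visit 4, push [3]
Visit 3, push [2]
Visit 2, push [0]
Visit 0, push [1]
Visit 1, push []

DFS order: [4, 3, 2, 0, 1]


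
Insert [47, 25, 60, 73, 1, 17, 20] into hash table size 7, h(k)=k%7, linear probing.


Insert 47: h=5 -> slot 5
Insert 25: h=4 -> slot 4
Insert 60: h=4, 2 probes -> slot 6
Insert 73: h=3 -> slot 3
Insert 1: h=1 -> slot 1
Insert 17: h=3, 4 probes -> slot 0
Insert 20: h=6, 3 probes -> slot 2

Table: [17, 1, 20, 73, 25, 47, 60]


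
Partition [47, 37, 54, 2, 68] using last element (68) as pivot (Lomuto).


Pivot: 68
  47 <= 68: advance i (no swap)
  37 <= 68: advance i (no swap)
  54 <= 68: advance i (no swap)
  2 <= 68: advance i (no swap)
Place pivot at 4: [47, 37, 54, 2, 68]

Partitioned: [47, 37, 54, 2, 68]


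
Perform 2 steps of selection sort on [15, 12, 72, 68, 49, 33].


Initial: [15, 12, 72, 68, 49, 33]
Step 1: min=12 at 1
  Swap: [12, 15, 72, 68, 49, 33]
Step 2: min=15 at 1
  Swap: [12, 15, 72, 68, 49, 33]

After 2 steps: [12, 15, 72, 68, 49, 33]


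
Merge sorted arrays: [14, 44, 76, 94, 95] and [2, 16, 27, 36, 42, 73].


Take 2 from B
Take 14 from A
Take 16 from B
Take 27 from B
Take 36 from B
Take 42 from B
Take 44 from A
Take 73 from B

Merged: [2, 14, 16, 27, 36, 42, 44, 73, 76, 94, 95]


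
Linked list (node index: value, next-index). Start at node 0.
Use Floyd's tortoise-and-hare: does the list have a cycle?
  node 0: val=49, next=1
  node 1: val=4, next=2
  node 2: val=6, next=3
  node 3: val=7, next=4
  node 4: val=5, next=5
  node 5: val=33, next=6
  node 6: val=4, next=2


Floyd's tortoise (slow, +1) and hare (fast, +2):
  init: slow=0, fast=0
  step 1: slow=1, fast=2
  step 2: slow=2, fast=4
  step 3: slow=3, fast=6
  step 4: slow=4, fast=3
  step 5: slow=5, fast=5
  slow == fast at node 5: cycle detected

Cycle: yes


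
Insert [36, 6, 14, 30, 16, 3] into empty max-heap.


Insert 36: [36]
Insert 6: [36, 6]
Insert 14: [36, 6, 14]
Insert 30: [36, 30, 14, 6]
Insert 16: [36, 30, 14, 6, 16]
Insert 3: [36, 30, 14, 6, 16, 3]

Final heap: [36, 30, 14, 6, 16, 3]


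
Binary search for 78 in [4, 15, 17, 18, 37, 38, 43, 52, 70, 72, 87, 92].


Step 1: lo=0, hi=11, mid=5, val=38
Step 2: lo=6, hi=11, mid=8, val=70
Step 3: lo=9, hi=11, mid=10, val=87
Step 4: lo=9, hi=9, mid=9, val=72

Not found


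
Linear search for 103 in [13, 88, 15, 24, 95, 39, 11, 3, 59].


i=0: 13!=103
i=1: 88!=103
i=2: 15!=103
i=3: 24!=103
i=4: 95!=103
i=5: 39!=103
i=6: 11!=103
i=7: 3!=103
i=8: 59!=103

Not found, 9 comps


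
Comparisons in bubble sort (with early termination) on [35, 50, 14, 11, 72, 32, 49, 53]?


Algorithm: bubble sort (with early termination)
Input: [35, 50, 14, 11, 72, 32, 49, 53]
Sorted: [11, 14, 32, 35, 49, 50, 53, 72]

22


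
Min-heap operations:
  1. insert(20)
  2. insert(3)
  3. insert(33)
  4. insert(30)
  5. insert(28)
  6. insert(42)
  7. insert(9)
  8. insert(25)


insert(20) -> [20]
insert(3) -> [3, 20]
insert(33) -> [3, 20, 33]
insert(30) -> [3, 20, 33, 30]
insert(28) -> [3, 20, 33, 30, 28]
insert(42) -> [3, 20, 33, 30, 28, 42]
insert(9) -> [3, 20, 9, 30, 28, 42, 33]
insert(25) -> [3, 20, 9, 25, 28, 42, 33, 30]

Final heap: [3, 20, 9, 25, 28, 42, 33, 30]


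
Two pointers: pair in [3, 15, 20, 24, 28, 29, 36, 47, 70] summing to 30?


lo=0(3)+hi=8(70)=73
lo=0(3)+hi=7(47)=50
lo=0(3)+hi=6(36)=39
lo=0(3)+hi=5(29)=32
lo=0(3)+hi=4(28)=31
lo=0(3)+hi=3(24)=27
lo=1(15)+hi=3(24)=39
lo=1(15)+hi=2(20)=35

No pair found


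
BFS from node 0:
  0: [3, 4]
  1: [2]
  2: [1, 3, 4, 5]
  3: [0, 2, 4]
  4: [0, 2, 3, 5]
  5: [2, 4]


Visit 0, enqueue [3, 4]
Visit 3, enqueue [2]
Visit 4, enqueue [5]
Visit 2, enqueue [1]
Visit 5, enqueue []
Visit 1, enqueue []

BFS order: [0, 3, 4, 2, 5, 1]


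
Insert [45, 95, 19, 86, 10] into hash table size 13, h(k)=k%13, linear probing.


Insert 45: h=6 -> slot 6
Insert 95: h=4 -> slot 4
Insert 19: h=6, 1 probes -> slot 7
Insert 86: h=8 -> slot 8
Insert 10: h=10 -> slot 10

Table: [None, None, None, None, 95, None, 45, 19, 86, None, 10, None, None]


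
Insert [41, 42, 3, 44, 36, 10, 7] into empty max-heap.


Insert 41: [41]
Insert 42: [42, 41]
Insert 3: [42, 41, 3]
Insert 44: [44, 42, 3, 41]
Insert 36: [44, 42, 3, 41, 36]
Insert 10: [44, 42, 10, 41, 36, 3]
Insert 7: [44, 42, 10, 41, 36, 3, 7]

Final heap: [44, 42, 10, 41, 36, 3, 7]


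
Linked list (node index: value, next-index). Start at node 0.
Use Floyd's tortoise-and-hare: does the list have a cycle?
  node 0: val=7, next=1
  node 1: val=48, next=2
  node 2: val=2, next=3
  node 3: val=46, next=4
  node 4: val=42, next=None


Floyd's tortoise (slow, +1) and hare (fast, +2):
  init: slow=0, fast=0
  step 1: slow=1, fast=2
  step 2: slow=2, fast=4
  step 3: fast -> None, no cycle

Cycle: no


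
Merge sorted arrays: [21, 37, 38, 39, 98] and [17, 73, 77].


Take 17 from B
Take 21 from A
Take 37 from A
Take 38 from A
Take 39 from A
Take 73 from B
Take 77 from B

Merged: [17, 21, 37, 38, 39, 73, 77, 98]


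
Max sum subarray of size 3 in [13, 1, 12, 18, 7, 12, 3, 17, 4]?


[0:3]: 26
[1:4]: 31
[2:5]: 37
[3:6]: 37
[4:7]: 22
[5:8]: 32
[6:9]: 24

Max: 37 at [2:5]


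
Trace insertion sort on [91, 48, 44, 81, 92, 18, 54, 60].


Initial: [91, 48, 44, 81, 92, 18, 54, 60]
Insert 48: [48, 91, 44, 81, 92, 18, 54, 60]
Insert 44: [44, 48, 91, 81, 92, 18, 54, 60]
Insert 81: [44, 48, 81, 91, 92, 18, 54, 60]
Insert 92: [44, 48, 81, 91, 92, 18, 54, 60]
Insert 18: [18, 44, 48, 81, 91, 92, 54, 60]
Insert 54: [18, 44, 48, 54, 81, 91, 92, 60]
Insert 60: [18, 44, 48, 54, 60, 81, 91, 92]

Sorted: [18, 44, 48, 54, 60, 81, 91, 92]


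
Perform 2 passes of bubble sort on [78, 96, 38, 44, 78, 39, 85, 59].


Initial: [78, 96, 38, 44, 78, 39, 85, 59]
Pass 1: [78, 38, 44, 78, 39, 85, 59, 96] (6 swaps)
Pass 2: [38, 44, 78, 39, 78, 59, 85, 96] (4 swaps)

After 2 passes: [38, 44, 78, 39, 78, 59, 85, 96]


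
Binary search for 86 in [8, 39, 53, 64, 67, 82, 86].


Step 1: lo=0, hi=6, mid=3, val=64
Step 2: lo=4, hi=6, mid=5, val=82
Step 3: lo=6, hi=6, mid=6, val=86

Found at index 6


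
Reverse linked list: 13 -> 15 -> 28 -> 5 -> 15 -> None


Step 1: curr=13, set curr.next=prev(None) | reversed so far: 13
Step 2: curr=15, set curr.next=prev(13) | reversed so far: 15 -> 13
Step 3: curr=28, set curr.next=prev(15) | reversed so far: 28 -> 15 -> 13
Step 4: curr=5, set curr.next=prev(28) | reversed so far: 5 -> 28 -> 15 -> 13
Step 5: curr=15, set curr.next=prev(5) | reversed so far: 15 -> 5 -> 28 -> 15 -> 13

15 -> 5 -> 28 -> 15 -> 13 -> None


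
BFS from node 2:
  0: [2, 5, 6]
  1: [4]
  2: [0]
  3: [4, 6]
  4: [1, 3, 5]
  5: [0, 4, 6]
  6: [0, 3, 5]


Visit 2, enqueue [0]
Visit 0, enqueue [5, 6]
Visit 5, enqueue [4]
Visit 6, enqueue [3]
Visit 4, enqueue [1]
Visit 3, enqueue []
Visit 1, enqueue []

BFS order: [2, 0, 5, 6, 4, 3, 1]


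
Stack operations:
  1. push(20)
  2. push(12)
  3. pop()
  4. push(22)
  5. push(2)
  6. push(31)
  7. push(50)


push(20) -> [20]
push(12) -> [20, 12]
pop()->12, [20]
push(22) -> [20, 22]
push(2) -> [20, 22, 2]
push(31) -> [20, 22, 2, 31]
push(50) -> [20, 22, 2, 31, 50]

Final stack: [20, 22, 2, 31, 50]


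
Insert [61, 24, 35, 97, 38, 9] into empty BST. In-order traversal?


Insert 61: root
Insert 24: L from 61
Insert 35: L from 61 -> R from 24
Insert 97: R from 61
Insert 38: L from 61 -> R from 24 -> R from 35
Insert 9: L from 61 -> L from 24

In-order: [9, 24, 35, 38, 61, 97]


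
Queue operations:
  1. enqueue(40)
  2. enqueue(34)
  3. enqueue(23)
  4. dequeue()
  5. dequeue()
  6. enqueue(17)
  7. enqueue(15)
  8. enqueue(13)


enqueue(40) -> [40]
enqueue(34) -> [40, 34]
enqueue(23) -> [40, 34, 23]
dequeue()->40, [34, 23]
dequeue()->34, [23]
enqueue(17) -> [23, 17]
enqueue(15) -> [23, 17, 15]
enqueue(13) -> [23, 17, 15, 13]

Final queue: [23, 17, 15, 13]


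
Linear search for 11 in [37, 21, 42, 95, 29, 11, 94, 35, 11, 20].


i=0: 37!=11
i=1: 21!=11
i=2: 42!=11
i=3: 95!=11
i=4: 29!=11
i=5: 11==11 found!

Found at 5, 6 comps


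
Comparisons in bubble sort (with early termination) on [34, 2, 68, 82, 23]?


Algorithm: bubble sort (with early termination)
Input: [34, 2, 68, 82, 23]
Sorted: [2, 23, 34, 68, 82]

10


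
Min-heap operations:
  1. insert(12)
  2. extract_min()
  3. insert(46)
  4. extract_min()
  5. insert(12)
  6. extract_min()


insert(12) -> [12]
extract_min()->12, []
insert(46) -> [46]
extract_min()->46, []
insert(12) -> [12]
extract_min()->12, []

Final heap: []


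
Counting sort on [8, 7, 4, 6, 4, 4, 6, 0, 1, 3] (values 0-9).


Input: [8, 7, 4, 6, 4, 4, 6, 0, 1, 3]
Counts: [1, 1, 0, 1, 3, 0, 2, 1, 1, 0]

Sorted: [0, 1, 3, 4, 4, 4, 6, 6, 7, 8]


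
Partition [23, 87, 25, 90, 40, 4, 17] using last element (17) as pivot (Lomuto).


Pivot: 17
  4 <= 17: swap -> [4, 87, 25, 90, 40, 23, 17]
Place pivot at 1: [4, 17, 25, 90, 40, 23, 87]

Partitioned: [4, 17, 25, 90, 40, 23, 87]


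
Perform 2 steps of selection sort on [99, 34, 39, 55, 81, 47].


Initial: [99, 34, 39, 55, 81, 47]
Step 1: min=34 at 1
  Swap: [34, 99, 39, 55, 81, 47]
Step 2: min=39 at 2
  Swap: [34, 39, 99, 55, 81, 47]

After 2 steps: [34, 39, 99, 55, 81, 47]


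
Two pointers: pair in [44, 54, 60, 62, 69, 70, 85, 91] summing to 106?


lo=0(44)+hi=7(91)=135
lo=0(44)+hi=6(85)=129
lo=0(44)+hi=5(70)=114
lo=0(44)+hi=4(69)=113
lo=0(44)+hi=3(62)=106

Yes: 44+62=106


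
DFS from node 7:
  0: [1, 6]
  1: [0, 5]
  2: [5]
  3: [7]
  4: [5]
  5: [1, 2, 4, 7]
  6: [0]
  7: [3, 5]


Visit 7, push [5, 3]
Visit 3, push []
Visit 5, push [4, 2, 1]
Visit 1, push [0]
Visit 0, push [6]
Visit 6, push []
Visit 2, push []
Visit 4, push []

DFS order: [7, 3, 5, 1, 0, 6, 2, 4]


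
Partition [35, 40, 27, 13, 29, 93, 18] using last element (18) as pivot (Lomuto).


Pivot: 18
  13 <= 18: swap -> [13, 40, 27, 35, 29, 93, 18]
Place pivot at 1: [13, 18, 27, 35, 29, 93, 40]

Partitioned: [13, 18, 27, 35, 29, 93, 40]


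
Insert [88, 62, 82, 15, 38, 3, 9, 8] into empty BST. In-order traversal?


Insert 88: root
Insert 62: L from 88
Insert 82: L from 88 -> R from 62
Insert 15: L from 88 -> L from 62
Insert 38: L from 88 -> L from 62 -> R from 15
Insert 3: L from 88 -> L from 62 -> L from 15
Insert 9: L from 88 -> L from 62 -> L from 15 -> R from 3
Insert 8: L from 88 -> L from 62 -> L from 15 -> R from 3 -> L from 9

In-order: [3, 8, 9, 15, 38, 62, 82, 88]


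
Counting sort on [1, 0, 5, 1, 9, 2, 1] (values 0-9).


Input: [1, 0, 5, 1, 9, 2, 1]
Counts: [1, 3, 1, 0, 0, 1, 0, 0, 0, 1]

Sorted: [0, 1, 1, 1, 2, 5, 9]


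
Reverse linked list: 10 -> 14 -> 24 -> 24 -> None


Step 1: curr=10, set curr.next=prev(None) | reversed so far: 10
Step 2: curr=14, set curr.next=prev(10) | reversed so far: 14 -> 10
Step 3: curr=24, set curr.next=prev(14) | reversed so far: 24 -> 14 -> 10
Step 4: curr=24, set curr.next=prev(24) | reversed so far: 24 -> 24 -> 14 -> 10

24 -> 24 -> 14 -> 10 -> None


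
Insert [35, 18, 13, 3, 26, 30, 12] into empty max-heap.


Insert 35: [35]
Insert 18: [35, 18]
Insert 13: [35, 18, 13]
Insert 3: [35, 18, 13, 3]
Insert 26: [35, 26, 13, 3, 18]
Insert 30: [35, 26, 30, 3, 18, 13]
Insert 12: [35, 26, 30, 3, 18, 13, 12]

Final heap: [35, 26, 30, 3, 18, 13, 12]


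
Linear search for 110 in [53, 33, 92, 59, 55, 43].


i=0: 53!=110
i=1: 33!=110
i=2: 92!=110
i=3: 59!=110
i=4: 55!=110
i=5: 43!=110

Not found, 6 comps


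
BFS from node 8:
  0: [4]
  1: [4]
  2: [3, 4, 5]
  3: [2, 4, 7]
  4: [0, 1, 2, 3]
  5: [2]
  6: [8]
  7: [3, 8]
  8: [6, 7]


Visit 8, enqueue [6, 7]
Visit 6, enqueue []
Visit 7, enqueue [3]
Visit 3, enqueue [2, 4]
Visit 2, enqueue [5]
Visit 4, enqueue [0, 1]
Visit 5, enqueue []
Visit 0, enqueue []
Visit 1, enqueue []

BFS order: [8, 6, 7, 3, 2, 4, 5, 0, 1]


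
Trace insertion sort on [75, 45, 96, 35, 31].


Initial: [75, 45, 96, 35, 31]
Insert 45: [45, 75, 96, 35, 31]
Insert 96: [45, 75, 96, 35, 31]
Insert 35: [35, 45, 75, 96, 31]
Insert 31: [31, 35, 45, 75, 96]

Sorted: [31, 35, 45, 75, 96]


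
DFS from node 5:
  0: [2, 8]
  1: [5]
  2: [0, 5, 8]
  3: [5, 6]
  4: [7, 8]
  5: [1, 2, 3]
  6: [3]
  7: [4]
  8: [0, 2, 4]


Visit 5, push [3, 2, 1]
Visit 1, push []
Visit 2, push [8, 0]
Visit 0, push [8]
Visit 8, push [4]
Visit 4, push [7]
Visit 7, push []
Visit 3, push [6]
Visit 6, push []

DFS order: [5, 1, 2, 0, 8, 4, 7, 3, 6]


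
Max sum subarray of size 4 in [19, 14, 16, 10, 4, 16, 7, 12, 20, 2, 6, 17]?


[0:4]: 59
[1:5]: 44
[2:6]: 46
[3:7]: 37
[4:8]: 39
[5:9]: 55
[6:10]: 41
[7:11]: 40
[8:12]: 45

Max: 59 at [0:4]


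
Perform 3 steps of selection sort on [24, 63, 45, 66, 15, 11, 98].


Initial: [24, 63, 45, 66, 15, 11, 98]
Step 1: min=11 at 5
  Swap: [11, 63, 45, 66, 15, 24, 98]
Step 2: min=15 at 4
  Swap: [11, 15, 45, 66, 63, 24, 98]
Step 3: min=24 at 5
  Swap: [11, 15, 24, 66, 63, 45, 98]

After 3 steps: [11, 15, 24, 66, 63, 45, 98]


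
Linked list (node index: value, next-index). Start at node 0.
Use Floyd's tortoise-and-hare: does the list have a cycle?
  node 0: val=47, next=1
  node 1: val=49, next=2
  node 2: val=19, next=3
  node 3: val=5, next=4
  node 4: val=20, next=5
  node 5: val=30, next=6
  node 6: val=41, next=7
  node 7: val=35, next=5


Floyd's tortoise (slow, +1) and hare (fast, +2):
  init: slow=0, fast=0
  step 1: slow=1, fast=2
  step 2: slow=2, fast=4
  step 3: slow=3, fast=6
  step 4: slow=4, fast=5
  step 5: slow=5, fast=7
  step 6: slow=6, fast=6
  slow == fast at node 6: cycle detected

Cycle: yes


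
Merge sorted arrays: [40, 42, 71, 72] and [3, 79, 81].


Take 3 from B
Take 40 from A
Take 42 from A
Take 71 from A
Take 72 from A

Merged: [3, 40, 42, 71, 72, 79, 81]


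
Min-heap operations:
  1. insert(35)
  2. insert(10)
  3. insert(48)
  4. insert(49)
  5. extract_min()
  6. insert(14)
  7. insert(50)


insert(35) -> [35]
insert(10) -> [10, 35]
insert(48) -> [10, 35, 48]
insert(49) -> [10, 35, 48, 49]
extract_min()->10, [35, 49, 48]
insert(14) -> [14, 35, 48, 49]
insert(50) -> [14, 35, 48, 49, 50]

Final heap: [14, 35, 48, 49, 50]


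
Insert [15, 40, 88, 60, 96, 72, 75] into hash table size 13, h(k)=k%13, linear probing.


Insert 15: h=2 -> slot 2
Insert 40: h=1 -> slot 1
Insert 88: h=10 -> slot 10
Insert 60: h=8 -> slot 8
Insert 96: h=5 -> slot 5
Insert 72: h=7 -> slot 7
Insert 75: h=10, 1 probes -> slot 11

Table: [None, 40, 15, None, None, 96, None, 72, 60, None, 88, 75, None]


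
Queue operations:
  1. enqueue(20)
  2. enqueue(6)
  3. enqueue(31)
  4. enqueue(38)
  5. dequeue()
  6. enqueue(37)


enqueue(20) -> [20]
enqueue(6) -> [20, 6]
enqueue(31) -> [20, 6, 31]
enqueue(38) -> [20, 6, 31, 38]
dequeue()->20, [6, 31, 38]
enqueue(37) -> [6, 31, 38, 37]

Final queue: [6, 31, 38, 37]


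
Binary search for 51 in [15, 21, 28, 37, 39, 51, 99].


Step 1: lo=0, hi=6, mid=3, val=37
Step 2: lo=4, hi=6, mid=5, val=51

Found at index 5


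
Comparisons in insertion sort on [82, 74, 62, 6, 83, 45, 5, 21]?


Algorithm: insertion sort
Input: [82, 74, 62, 6, 83, 45, 5, 21]
Sorted: [5, 6, 21, 45, 62, 74, 82, 83]

24
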